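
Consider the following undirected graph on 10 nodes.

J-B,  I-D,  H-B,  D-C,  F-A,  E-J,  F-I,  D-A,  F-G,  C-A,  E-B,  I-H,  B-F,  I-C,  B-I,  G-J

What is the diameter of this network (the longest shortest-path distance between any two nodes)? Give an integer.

Eccentricity of each node (its greatest distance to any other): A:3, B:2, C:3, D:3, E:3, F:2, G:3, H:3, I:2, J:3.
The maximum eccentricity is 3, realized for instance by the pair J–C via J – B – I – C. So the diameter is 3.

3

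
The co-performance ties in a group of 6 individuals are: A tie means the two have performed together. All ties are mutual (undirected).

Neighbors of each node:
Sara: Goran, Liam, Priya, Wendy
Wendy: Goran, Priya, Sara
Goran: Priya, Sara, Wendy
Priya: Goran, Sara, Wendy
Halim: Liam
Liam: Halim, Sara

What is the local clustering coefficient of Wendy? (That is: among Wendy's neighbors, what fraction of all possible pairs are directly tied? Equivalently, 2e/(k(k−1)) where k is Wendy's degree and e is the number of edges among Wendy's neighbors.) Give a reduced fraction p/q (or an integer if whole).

Wendy's neighbors: Goran, Priya, and Sara (k = 3).
Possible neighbor pairs: C(3,2) = 3. Edges among them: Goran–Priya, Goran–Sara, Priya–Sara → e = 3.
Clustering(Wendy) = 3/3 = 1.

1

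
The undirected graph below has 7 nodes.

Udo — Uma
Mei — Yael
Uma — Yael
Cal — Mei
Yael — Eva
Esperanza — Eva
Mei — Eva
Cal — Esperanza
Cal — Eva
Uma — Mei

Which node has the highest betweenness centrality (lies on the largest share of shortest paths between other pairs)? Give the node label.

Unnormalized betweenness of each node: Cal:7/6, Esperanza:0, Eva:10/3, Mei:29/6, Udo:0, Uma:5, Yael:5/3.
Uma has the largest value, 5, making it the main broker — the node through which the most shortest paths run.

Uma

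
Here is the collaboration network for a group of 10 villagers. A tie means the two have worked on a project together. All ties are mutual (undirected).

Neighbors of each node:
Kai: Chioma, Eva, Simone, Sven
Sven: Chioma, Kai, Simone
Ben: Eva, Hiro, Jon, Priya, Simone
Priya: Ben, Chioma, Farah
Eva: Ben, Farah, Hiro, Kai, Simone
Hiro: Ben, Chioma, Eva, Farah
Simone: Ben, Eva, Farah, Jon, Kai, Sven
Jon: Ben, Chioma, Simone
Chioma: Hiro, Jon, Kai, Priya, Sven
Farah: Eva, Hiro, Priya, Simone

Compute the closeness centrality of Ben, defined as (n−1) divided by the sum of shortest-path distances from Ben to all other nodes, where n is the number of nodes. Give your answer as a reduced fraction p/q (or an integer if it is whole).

9/13

Distances from Ben: Chioma:2, Eva:1, Farah:2, Hiro:1, Jon:1, Kai:2, Priya:1, Simone:1, Sven:2. Sum = 13.
n = 10, so closeness = 9/13.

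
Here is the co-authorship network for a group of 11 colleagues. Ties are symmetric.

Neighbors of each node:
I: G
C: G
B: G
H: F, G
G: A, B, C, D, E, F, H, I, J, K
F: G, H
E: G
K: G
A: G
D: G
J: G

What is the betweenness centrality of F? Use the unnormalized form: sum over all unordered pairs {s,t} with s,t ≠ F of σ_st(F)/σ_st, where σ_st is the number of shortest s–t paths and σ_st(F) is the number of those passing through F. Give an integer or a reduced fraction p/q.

0

No shortest path between any pair of other nodes passes through F.
Summing the contributions gives betweenness(F) = 0.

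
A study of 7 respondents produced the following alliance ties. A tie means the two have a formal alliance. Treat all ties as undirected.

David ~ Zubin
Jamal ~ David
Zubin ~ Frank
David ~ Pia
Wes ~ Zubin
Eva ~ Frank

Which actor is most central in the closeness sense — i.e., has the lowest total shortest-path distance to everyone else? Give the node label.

Zubin

Farness (sum of distances to all others) for each node — David:10, Eva:17, Frank:12, Jamal:15, Pia:15, Wes:14, Zubin:9.
The smallest farness is 9, for Zubin, so Zubin has the highest closeness.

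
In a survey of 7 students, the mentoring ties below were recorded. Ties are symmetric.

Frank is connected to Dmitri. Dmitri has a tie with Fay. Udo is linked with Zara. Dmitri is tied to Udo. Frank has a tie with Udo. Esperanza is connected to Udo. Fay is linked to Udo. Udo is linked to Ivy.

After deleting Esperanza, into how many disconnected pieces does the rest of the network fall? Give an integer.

Esperanza's neighbors (Udo) remain reachable from one another through other ties, so the rest of the network stays in one piece.

1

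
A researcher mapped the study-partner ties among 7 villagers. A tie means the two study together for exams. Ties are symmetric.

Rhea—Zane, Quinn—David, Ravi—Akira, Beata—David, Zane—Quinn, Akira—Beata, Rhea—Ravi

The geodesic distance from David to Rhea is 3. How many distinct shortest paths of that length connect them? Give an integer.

1

The shortest distance is 3, and the only length-3 path is David–Quinn–Zane–Rhea. So there is exactly 1 shortest path.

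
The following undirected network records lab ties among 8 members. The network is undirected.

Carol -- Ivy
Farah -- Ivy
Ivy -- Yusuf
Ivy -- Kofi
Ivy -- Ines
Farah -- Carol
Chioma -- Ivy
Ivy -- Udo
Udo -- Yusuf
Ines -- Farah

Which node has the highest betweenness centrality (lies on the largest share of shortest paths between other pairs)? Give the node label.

Ivy

Unnormalized betweenness of each node: Carol:0, Chioma:0, Farah:1/2, Ines:0, Ivy:35/2, Kofi:0, Udo:0, Yusuf:0.
Ivy has the largest value, 35/2, making it the main broker — the node through which the most shortest paths run.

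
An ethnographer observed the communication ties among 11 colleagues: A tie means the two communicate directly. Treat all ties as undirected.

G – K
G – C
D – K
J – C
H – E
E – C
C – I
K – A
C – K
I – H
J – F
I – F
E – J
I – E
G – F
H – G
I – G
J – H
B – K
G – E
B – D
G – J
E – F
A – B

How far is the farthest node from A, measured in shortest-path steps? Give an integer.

3

Distances from A: B:1, C:2, D:2, E:3, F:3, G:2, H:3, I:3, J:3, K:1.
The largest is 3 (to E, J, I, F, and H), so the eccentricity of A is 3.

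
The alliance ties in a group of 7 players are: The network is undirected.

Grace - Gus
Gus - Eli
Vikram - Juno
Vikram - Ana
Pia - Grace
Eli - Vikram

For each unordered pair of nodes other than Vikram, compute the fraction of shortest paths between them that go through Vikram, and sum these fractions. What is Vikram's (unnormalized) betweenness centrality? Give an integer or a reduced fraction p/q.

Pairs whose geodesics pass through Vikram — Pia–Juno: 1; Pia–Ana: 1; Juno–Ana: 1; Juno–Gus: 1; Juno–Grace: 1; Juno–Eli: 1; Ana–Gus: 1; Ana–Grace: 1; Ana–Eli: 1.
All other pairs contribute 0.
Summing the contributions gives betweenness(Vikram) = 9.

9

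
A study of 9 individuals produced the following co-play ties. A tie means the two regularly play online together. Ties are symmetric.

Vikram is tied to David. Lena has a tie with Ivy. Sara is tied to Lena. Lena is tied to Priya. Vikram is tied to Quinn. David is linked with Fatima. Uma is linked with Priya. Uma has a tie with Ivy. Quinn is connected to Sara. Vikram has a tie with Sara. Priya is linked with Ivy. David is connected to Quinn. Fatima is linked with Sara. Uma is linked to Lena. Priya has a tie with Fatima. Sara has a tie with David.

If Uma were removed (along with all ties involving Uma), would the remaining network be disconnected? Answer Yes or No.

Even without Uma, every remaining node can still reach every other (the residual graph is connected), so Uma is not a cut vertex.

No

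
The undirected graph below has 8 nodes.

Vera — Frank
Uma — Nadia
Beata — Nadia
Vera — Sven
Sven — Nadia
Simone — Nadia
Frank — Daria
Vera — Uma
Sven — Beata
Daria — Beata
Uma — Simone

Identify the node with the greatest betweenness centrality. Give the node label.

Nadia

Unnormalized betweenness of each node: Beata:23/6, Daria:4/3, Frank:3/2, Nadia:5, Simone:0, Sven:11/6, Uma:17/6, Vera:14/3.
Nadia has the largest value, 5, making it the main broker — the node through which the most shortest paths run.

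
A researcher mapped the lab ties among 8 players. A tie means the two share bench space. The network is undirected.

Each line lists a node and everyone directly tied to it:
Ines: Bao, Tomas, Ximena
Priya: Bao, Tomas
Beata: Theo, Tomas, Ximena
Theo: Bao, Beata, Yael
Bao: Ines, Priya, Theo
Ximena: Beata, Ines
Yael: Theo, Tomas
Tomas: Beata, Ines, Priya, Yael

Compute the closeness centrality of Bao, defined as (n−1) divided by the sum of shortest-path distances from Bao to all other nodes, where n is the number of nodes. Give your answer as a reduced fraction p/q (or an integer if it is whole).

7/11

Distances from Bao: Beata:2, Ines:1, Priya:1, Theo:1, Tomas:2, Ximena:2, Yael:2. Sum = 11.
n = 8, so closeness = 7/11.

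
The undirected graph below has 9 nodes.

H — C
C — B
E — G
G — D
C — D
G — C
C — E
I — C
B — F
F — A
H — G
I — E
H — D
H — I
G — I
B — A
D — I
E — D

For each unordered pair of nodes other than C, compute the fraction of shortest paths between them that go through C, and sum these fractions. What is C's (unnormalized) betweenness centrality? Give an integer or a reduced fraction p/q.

61/4

Pairs whose geodesics pass through C — E–H: 1/4; E–B: 1; E–F: 1; E–A: 1; G–B: 1; G–F: 1; G–A: 1; H–B: 1; H–F: 1; H–A: 1; I–B: 1; I–F: 1; I–A: 1; D–B: 1 … (+2 more pairs).
All other pairs contribute 0.
Summing the contributions gives betweenness(C) = 61/4.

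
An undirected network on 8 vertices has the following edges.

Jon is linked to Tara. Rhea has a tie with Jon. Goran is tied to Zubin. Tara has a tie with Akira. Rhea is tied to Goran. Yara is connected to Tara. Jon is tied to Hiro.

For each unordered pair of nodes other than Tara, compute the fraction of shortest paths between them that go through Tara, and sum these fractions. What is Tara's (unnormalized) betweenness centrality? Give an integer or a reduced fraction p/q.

11

Pairs whose geodesics pass through Tara — Akira–Goran: 1; Akira–Jon: 1; Akira–Yara: 1; Akira–Zubin: 1; Akira–Rhea: 1; Akira–Hiro: 1; Goran–Yara: 1; Jon–Yara: 1; Yara–Zubin: 1; Yara–Rhea: 1; Yara–Hiro: 1.
All other pairs contribute 0.
Summing the contributions gives betweenness(Tara) = 11.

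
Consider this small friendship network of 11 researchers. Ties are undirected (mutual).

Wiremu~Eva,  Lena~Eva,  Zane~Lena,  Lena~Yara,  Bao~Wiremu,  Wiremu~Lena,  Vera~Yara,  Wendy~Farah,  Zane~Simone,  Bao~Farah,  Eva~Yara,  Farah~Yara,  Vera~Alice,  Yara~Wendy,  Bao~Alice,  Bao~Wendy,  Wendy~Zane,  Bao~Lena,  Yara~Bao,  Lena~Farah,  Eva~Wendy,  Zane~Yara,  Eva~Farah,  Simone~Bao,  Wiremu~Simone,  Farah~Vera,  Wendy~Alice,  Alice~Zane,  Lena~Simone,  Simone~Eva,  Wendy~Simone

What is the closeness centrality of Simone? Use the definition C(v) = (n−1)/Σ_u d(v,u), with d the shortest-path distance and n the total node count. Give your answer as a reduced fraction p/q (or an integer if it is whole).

2/3

Distances from Simone: Alice:2, Bao:1, Eva:1, Farah:2, Lena:1, Vera:3, Wendy:1, Wiremu:1, Yara:2, Zane:1. Sum = 15.
n = 11, so closeness = 10/15 = 2/3.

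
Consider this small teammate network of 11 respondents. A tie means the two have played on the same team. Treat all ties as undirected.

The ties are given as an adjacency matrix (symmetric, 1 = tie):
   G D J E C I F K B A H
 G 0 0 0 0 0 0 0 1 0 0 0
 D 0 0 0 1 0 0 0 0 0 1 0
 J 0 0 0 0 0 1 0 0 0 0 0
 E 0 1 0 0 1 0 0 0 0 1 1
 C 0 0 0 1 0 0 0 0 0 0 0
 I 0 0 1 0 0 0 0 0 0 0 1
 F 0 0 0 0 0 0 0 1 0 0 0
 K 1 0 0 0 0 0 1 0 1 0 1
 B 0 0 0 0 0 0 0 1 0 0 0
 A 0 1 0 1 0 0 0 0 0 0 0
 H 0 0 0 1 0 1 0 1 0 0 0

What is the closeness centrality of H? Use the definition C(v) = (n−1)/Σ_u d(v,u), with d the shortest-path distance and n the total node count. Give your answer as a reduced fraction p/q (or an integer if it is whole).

10/17

Distances from H: A:2, B:2, C:2, D:2, E:1, F:2, G:2, I:1, J:2, K:1. Sum = 17.
n = 11, so closeness = 10/17.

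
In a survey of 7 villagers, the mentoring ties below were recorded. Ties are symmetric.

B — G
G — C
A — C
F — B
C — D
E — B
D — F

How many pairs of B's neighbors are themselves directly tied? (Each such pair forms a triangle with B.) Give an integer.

B's neighbors are E, F, and G, but none of them are tied to each other, so no triangle contains B.

0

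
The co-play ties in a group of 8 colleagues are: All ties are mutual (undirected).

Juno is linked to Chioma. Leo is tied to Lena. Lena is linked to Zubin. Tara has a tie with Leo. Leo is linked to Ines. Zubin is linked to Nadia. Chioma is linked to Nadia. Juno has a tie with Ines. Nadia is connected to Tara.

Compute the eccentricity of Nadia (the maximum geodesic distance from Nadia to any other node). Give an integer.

Distances from Nadia: Chioma:1, Ines:3, Juno:2, Lena:2, Leo:2, Tara:1, Zubin:1.
The largest is 3 (to Ines), so the eccentricity of Nadia is 3.

3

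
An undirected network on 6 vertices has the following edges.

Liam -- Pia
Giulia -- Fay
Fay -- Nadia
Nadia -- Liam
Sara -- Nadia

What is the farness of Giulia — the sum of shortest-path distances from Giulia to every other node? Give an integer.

13

Distances from Giulia: Fay:1, Liam:3, Nadia:2, Pia:4, Sara:3.
Sum = 1 + 3 + 2 + 4 + 3 = 13.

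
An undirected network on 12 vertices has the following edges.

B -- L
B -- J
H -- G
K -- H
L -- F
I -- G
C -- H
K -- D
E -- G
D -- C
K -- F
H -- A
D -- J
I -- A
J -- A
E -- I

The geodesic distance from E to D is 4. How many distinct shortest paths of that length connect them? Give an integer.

3

The shortest distance is 4. The length-4 paths are: E–I–A–J–D; E–G–H–C–D; E–G–H–K–D.
That gives 3 distinct shortest paths.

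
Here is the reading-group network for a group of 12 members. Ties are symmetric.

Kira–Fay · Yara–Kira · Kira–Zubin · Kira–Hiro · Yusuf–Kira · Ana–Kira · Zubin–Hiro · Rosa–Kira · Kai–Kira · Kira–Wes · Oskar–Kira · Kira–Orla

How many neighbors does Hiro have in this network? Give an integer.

2

Hiro is directly tied to Kira and Zubin. That is 2 neighbors, so the degree of Hiro is 2.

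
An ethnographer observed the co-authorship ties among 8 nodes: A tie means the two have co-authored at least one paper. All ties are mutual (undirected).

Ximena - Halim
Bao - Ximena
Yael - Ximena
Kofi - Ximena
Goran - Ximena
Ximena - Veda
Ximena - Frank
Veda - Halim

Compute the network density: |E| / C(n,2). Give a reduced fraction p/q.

There are 8 edges and 8 nodes, so the maximum possible is C(8,2) = 28.
Density = 8/28 = 2/7.

2/7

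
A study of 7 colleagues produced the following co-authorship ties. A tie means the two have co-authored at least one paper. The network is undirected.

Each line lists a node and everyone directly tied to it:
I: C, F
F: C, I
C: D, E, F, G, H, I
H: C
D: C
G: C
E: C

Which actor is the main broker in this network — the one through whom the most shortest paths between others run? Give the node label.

Unnormalized betweenness of each node: C:14, D:0, E:0, F:0, G:0, H:0, I:0.
C has the largest value, 14, making it the main broker — the node through which the most shortest paths run.

C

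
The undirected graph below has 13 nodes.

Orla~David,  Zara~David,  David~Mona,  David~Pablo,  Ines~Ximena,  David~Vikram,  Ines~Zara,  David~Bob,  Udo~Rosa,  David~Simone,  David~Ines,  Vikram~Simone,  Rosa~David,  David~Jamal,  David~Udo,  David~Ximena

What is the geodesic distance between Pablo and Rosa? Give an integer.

One shortest route is Pablo – David – Rosa, which uses 2 edges, and Pablo and Rosa are not directly tied, so nothing shorter exists. So d(Pablo,Rosa) = 2.

2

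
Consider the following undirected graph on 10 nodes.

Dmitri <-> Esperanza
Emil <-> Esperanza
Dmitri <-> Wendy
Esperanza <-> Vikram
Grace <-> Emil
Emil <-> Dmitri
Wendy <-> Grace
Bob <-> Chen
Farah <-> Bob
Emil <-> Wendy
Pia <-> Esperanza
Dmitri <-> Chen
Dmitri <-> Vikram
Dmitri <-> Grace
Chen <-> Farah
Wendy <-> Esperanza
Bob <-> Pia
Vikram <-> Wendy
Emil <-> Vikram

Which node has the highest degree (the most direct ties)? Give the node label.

Dmitri

Degrees — Bob:3, Chen:3, Dmitri:6, Emil:5, Esperanza:5, Farah:2, Grace:3, Pia:2, Vikram:4, Wendy:5.
The maximum is 6, attained only by Dmitri.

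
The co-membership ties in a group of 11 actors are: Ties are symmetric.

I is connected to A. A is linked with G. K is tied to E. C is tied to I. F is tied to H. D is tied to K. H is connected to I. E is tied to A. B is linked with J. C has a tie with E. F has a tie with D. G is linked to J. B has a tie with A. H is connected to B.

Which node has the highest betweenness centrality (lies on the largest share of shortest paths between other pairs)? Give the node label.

A

Unnormalized betweenness of each node: A:227/15, B:253/30, C:4/3, D:3, E:161/15, F:5, G:67/30, H:311/30, I:33/5, J:7/6, K:5.
A has the largest value, 227/15, making it the main broker — the node through which the most shortest paths run.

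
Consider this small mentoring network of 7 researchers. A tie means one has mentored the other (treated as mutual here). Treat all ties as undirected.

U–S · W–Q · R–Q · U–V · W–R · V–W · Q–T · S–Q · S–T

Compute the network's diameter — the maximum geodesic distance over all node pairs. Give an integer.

Eccentricity of each node (its greatest distance to any other): Q:2, R:3, S:2, T:3, U:3, V:3, W:2.
The maximum eccentricity is 3, realized for instance by the pair V–T via V – U – S – T. So the diameter is 3.

3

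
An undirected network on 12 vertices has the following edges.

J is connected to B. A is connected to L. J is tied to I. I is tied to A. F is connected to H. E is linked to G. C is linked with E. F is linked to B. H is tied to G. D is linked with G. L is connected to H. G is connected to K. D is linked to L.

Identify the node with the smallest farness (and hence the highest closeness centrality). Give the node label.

H

Farness (sum of distances to all others) for each node — A:30, B:32, C:42, D:27, E:32, F:27, G:24, H:22, I:35, J:36, K:34, L:25.
The smallest farness is 22, for H, so H has the highest closeness.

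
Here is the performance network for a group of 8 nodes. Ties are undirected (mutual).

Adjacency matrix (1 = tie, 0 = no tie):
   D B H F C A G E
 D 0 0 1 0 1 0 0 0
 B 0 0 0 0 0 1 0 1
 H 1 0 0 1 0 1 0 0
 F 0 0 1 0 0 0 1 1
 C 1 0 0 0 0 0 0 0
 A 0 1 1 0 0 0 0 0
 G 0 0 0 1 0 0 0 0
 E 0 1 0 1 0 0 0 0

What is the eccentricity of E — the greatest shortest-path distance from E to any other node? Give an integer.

Distances from E: A:2, B:1, C:4, D:3, F:1, G:2, H:2.
The largest is 4 (to C), so the eccentricity of E is 4.

4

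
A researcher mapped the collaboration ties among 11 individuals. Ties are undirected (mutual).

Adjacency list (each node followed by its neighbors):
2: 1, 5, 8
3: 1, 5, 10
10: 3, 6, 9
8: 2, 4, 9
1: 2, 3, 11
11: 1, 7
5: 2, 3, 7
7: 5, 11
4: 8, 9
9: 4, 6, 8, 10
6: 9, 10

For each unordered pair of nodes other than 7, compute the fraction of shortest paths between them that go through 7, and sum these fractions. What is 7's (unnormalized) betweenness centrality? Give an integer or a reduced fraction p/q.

1

Pairs whose geodesics pass through 7 — 5–11: 1.
All other pairs contribute 0.
Summing the contributions gives betweenness(7) = 1.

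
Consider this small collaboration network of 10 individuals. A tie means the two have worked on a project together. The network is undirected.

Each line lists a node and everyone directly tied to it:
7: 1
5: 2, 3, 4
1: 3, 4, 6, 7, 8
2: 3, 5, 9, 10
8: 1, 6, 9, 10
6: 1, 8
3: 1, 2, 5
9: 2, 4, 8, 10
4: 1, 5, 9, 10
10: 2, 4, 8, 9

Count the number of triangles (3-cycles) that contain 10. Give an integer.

3

10's neighbors: 2, 4, 8, and 9.
Neighbor pairs that are themselves tied: 10–2–9; 10–4–9; 10–8–9. Each forms one triangle with 10, for 3 in total.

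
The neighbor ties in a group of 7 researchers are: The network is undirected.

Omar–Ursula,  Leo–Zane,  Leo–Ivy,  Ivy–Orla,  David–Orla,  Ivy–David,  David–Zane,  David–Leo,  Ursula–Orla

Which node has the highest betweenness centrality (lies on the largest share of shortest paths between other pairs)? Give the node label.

Unnormalized betweenness of each node: David:5, Ivy:3/2, Leo:1/2, Omar:0, Orla:8, Ursula:5, Zane:0.
Orla has the largest value, 8, making it the main broker — the node through which the most shortest paths run.

Orla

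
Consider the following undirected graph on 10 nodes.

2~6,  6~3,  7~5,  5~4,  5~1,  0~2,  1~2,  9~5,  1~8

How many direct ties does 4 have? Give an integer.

1

4 is directly tied to 5. That is 1 neighbor, so the degree of 4 is 1.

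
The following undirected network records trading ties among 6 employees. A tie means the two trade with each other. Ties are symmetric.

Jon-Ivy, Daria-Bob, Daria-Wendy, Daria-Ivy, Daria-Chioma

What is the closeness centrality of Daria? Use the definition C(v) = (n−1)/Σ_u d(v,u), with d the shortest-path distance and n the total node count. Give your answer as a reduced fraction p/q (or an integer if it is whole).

5/6

Distances from Daria: Bob:1, Chioma:1, Ivy:1, Jon:2, Wendy:1. Sum = 6.
n = 6, so closeness = 5/6.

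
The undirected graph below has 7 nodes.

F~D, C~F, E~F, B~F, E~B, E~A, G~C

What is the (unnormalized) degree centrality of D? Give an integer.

D is directly tied to F. That is 1 neighbor, so the degree of D is 1.

1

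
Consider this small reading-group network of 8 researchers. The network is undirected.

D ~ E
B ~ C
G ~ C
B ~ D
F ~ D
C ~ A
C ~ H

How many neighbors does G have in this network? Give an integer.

1

G is directly tied to C. That is 1 neighbor, so the degree of G is 1.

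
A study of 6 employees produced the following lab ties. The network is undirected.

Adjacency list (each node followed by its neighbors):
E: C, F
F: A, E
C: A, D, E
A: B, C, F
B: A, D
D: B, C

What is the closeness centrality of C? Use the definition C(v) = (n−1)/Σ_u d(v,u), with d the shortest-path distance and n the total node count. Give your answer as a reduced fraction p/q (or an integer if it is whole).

5/7

Distances from C: A:1, B:2, D:1, E:1, F:2. Sum = 7.
n = 6, so closeness = 5/7.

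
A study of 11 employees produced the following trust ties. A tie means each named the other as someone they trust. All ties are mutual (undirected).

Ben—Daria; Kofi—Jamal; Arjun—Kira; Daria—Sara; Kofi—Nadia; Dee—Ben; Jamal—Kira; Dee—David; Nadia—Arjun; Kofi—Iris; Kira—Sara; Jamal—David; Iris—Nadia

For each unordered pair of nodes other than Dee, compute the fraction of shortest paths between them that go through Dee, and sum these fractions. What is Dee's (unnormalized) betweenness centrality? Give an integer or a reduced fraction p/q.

11/2

Pairs whose geodesics pass through Dee — Iris–Ben: 1; Nadia–Ben: 1/2; Daria–David: 1; Ben–David: 1; Ben–Jamal: 1; Ben–Kofi: 1.
All other pairs contribute 0.
Summing the contributions gives betweenness(Dee) = 11/2.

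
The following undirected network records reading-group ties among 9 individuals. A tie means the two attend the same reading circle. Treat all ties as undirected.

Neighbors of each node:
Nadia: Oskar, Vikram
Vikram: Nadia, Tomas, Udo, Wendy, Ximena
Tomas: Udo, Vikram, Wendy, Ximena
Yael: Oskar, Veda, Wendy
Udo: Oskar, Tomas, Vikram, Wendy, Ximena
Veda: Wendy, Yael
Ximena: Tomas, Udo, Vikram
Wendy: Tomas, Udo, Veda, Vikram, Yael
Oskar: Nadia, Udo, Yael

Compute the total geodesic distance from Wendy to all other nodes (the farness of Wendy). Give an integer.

11

Distances from Wendy: Nadia:2, Oskar:2, Tomas:1, Udo:1, Veda:1, Vikram:1, Ximena:2, Yael:1.
Sum = 2 + 2 + 1 + 1 + 1 + 1 + 2 + 1 = 11.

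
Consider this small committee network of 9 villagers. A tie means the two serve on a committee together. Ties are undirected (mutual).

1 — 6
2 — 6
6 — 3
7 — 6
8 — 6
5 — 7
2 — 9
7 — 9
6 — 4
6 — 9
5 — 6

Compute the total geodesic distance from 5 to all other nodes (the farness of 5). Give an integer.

Distances from 5: 1:2, 2:2, 3:2, 4:2, 6:1, 7:1, 8:2, 9:2.
Sum = 2 + 2 + 2 + 2 + 1 + 1 + 2 + 2 = 14.

14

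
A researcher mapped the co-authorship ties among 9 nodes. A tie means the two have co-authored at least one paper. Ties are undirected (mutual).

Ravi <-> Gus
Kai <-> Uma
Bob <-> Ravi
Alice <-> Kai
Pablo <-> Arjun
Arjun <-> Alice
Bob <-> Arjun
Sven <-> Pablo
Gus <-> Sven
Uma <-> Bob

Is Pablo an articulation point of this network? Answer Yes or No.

Even without Pablo, every remaining node can still reach every other (the residual graph is connected), so Pablo is not a cut vertex.

No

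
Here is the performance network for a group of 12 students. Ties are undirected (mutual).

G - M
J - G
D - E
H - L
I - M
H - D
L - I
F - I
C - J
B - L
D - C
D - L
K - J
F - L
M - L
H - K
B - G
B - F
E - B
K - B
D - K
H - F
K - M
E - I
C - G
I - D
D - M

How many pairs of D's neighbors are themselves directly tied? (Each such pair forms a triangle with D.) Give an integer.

D's neighbors: C, E, H, I, K, L, and M.
Neighbor pairs that are themselves tied: D–E–I; D–H–K; D–H–L; D–I–L; D–I–M; D–K–M; D–L–M. Each forms one triangle with D, for 7 in total.

7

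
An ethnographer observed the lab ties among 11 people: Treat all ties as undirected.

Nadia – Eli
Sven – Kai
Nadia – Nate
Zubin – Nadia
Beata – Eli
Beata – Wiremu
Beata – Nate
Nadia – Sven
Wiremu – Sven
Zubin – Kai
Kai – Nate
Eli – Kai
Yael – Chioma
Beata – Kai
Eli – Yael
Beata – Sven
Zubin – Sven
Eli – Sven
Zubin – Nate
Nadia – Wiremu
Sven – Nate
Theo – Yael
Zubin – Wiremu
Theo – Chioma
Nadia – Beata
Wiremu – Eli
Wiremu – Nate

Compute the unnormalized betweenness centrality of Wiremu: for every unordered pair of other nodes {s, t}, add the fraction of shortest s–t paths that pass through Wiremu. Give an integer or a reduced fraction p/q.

Pairs whose geodesics pass through Wiremu — Nate–Eli: 1/5; Nate–Chioma: 1/5; Nate–Yael: 1/5; Nate–Theo: 1/5; Zubin–Beata: 1/5; Zubin–Eli: 1/4; Zubin–Chioma: 1/4; Zubin–Yael: 1/4; Zubin–Theo: 1/4.
All other pairs contribute 0.
Summing the contributions gives betweenness(Wiremu) = 2.

2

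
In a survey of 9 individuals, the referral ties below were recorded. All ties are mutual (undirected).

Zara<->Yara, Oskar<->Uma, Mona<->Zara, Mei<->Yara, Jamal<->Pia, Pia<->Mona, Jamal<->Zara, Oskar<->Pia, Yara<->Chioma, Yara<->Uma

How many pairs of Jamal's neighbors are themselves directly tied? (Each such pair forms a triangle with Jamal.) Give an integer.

Jamal's neighbors are Pia and Zara, but none of them are tied to each other, so no triangle contains Jamal.

0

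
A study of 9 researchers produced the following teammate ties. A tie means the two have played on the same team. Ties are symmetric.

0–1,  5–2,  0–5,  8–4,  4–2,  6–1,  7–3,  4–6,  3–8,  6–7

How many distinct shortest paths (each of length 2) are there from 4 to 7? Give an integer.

1

The shortest distance is 2, and the only length-2 path is 4–6–7. So there is exactly 1 shortest path.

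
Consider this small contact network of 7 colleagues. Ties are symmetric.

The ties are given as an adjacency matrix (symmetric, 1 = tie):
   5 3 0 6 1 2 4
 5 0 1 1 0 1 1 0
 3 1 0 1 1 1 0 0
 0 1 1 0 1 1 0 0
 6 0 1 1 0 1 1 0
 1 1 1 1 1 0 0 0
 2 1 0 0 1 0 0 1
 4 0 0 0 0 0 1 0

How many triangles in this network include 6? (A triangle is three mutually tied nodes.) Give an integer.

3

6's neighbors: 0, 1, 2, and 3.
Neighbor pairs that are themselves tied: 6–0–1; 6–0–3; 6–1–3. Each forms one triangle with 6, for 3 in total.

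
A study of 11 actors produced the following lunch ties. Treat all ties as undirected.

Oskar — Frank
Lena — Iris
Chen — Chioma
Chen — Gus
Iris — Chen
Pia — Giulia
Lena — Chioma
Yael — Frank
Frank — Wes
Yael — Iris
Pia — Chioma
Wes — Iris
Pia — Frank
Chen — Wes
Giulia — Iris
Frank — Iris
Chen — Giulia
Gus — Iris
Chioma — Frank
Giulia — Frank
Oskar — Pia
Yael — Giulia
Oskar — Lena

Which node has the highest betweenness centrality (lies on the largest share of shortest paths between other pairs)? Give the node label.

Iris

Unnormalized betweenness of each node: Chen:4, Chioma:65/24, Frank:115/12, Giulia:3, Gus:0, Iris:67/6, Lena:23/12, Oskar:5/6, Pia:17/12, Wes:3/8, Yael:0.
Iris has the largest value, 67/6, making it the main broker — the node through which the most shortest paths run.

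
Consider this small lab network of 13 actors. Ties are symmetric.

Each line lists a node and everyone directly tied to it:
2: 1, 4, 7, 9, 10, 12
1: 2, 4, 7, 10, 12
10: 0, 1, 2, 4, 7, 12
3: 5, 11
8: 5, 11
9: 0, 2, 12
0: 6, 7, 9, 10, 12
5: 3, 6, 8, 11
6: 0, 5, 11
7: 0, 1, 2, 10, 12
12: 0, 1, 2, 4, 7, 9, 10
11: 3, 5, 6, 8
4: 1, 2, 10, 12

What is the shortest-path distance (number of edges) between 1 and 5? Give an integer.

One shortest route is 1 – 12 – 0 – 6 – 5, which uses 4 edges, and at distance 3 from 1 we only reach {6}, which does not include 5. So d(1,5) = 4.

4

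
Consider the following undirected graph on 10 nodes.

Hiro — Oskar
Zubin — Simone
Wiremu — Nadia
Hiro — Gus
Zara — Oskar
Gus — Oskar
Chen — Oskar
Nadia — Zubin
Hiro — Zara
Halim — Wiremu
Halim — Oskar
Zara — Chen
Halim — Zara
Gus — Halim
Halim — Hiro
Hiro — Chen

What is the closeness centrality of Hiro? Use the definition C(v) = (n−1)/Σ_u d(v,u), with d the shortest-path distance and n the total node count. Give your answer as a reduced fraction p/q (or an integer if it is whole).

Distances from Hiro: Chen:1, Gus:1, Halim:1, Nadia:3, Oskar:1, Simone:5, Wiremu:2, Zara:1, Zubin:4. Sum = 19.
n = 10, so closeness = 9/19.

9/19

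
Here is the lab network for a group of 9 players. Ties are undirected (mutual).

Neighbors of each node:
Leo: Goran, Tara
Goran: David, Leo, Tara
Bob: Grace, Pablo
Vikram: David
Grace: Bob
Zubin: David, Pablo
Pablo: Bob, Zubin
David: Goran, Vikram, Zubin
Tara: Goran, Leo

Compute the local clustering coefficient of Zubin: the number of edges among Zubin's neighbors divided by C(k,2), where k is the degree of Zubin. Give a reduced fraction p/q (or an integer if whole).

0

Zubin's neighbors: David and Pablo (k = 2).
Possible neighbor pairs: C(2,2) = 1. Edges among them: none → e = 0.
Clustering(Zubin) = 0/1.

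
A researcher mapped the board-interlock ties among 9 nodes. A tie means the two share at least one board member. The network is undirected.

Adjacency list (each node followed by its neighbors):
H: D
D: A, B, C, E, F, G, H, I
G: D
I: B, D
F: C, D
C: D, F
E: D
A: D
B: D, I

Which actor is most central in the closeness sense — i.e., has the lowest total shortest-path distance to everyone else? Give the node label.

Farness (sum of distances to all others) for each node — A:15, B:14, C:14, D:8, E:15, F:14, G:15, H:15, I:14.
The smallest farness is 8, for D, so D has the highest closeness.

D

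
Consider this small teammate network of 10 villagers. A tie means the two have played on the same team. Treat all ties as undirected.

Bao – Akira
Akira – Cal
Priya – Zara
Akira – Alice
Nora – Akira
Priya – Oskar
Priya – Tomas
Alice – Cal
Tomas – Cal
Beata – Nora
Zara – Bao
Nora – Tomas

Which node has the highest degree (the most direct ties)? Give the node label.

Akira

Degrees — Akira:4, Alice:2, Bao:2, Beata:1, Cal:3, Nora:3, Oskar:1, Priya:3, Tomas:3, Zara:2.
The maximum is 4, attained only by Akira.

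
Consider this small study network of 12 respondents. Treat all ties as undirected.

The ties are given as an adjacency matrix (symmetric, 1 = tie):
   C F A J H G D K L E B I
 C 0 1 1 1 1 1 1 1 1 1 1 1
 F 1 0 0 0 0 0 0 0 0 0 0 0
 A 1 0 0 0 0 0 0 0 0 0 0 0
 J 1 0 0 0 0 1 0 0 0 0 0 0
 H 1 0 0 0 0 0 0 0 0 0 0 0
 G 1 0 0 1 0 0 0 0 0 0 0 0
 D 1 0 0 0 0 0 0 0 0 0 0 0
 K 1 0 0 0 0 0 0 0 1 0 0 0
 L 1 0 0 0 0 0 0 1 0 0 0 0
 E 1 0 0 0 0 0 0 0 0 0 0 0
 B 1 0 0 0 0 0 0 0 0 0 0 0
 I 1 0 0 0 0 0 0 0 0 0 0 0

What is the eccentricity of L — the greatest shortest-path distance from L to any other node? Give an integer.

Distances from L: A:2, B:2, C:1, D:2, E:2, F:2, G:2, H:2, I:2, J:2, K:1.
The largest is 2 (to F, A, J, H, G, D, E, B, and I), so the eccentricity of L is 2.

2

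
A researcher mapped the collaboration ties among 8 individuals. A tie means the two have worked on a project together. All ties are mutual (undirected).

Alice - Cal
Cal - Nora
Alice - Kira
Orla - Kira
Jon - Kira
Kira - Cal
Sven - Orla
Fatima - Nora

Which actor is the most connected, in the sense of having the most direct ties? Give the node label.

Degrees — Alice:2, Cal:3, Fatima:1, Jon:1, Kira:4, Nora:2, Orla:2, Sven:1.
The maximum is 4, attained only by Kira.

Kira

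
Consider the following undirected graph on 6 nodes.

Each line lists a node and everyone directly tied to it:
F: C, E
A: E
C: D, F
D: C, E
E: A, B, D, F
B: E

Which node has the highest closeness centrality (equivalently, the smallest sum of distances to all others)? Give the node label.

Farness (sum of distances to all others) for each node — A:10, B:10, C:10, D:8, E:6, F:8.
The smallest farness is 6, for E, so E has the highest closeness.

E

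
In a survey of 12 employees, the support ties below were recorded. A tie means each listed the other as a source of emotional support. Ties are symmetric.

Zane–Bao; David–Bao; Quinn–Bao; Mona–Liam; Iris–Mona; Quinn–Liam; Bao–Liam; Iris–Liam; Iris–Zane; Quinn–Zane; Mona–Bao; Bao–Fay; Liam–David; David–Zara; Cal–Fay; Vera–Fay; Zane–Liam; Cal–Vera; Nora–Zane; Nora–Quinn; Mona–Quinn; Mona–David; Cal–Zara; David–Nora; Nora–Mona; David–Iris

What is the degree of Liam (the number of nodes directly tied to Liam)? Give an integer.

Liam is directly tied to Bao, David, Iris, Mona, Quinn, and Zane. That is 6 neighbors, so the degree of Liam is 6.

6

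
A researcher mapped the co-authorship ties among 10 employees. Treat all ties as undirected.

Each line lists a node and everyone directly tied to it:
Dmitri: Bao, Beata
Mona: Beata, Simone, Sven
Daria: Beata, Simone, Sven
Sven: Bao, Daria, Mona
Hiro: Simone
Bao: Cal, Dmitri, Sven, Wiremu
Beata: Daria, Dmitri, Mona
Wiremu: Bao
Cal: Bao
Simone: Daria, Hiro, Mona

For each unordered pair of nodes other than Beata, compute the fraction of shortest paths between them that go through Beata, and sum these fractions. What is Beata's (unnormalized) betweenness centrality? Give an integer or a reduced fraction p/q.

Pairs whose geodesics pass through Beata — Dmitri–Hiro: 2/2; Dmitri–Simone: 2/2; Dmitri–Mona: 1; Dmitri–Daria: 1; Mona–Daria: 1/3.
All other pairs contribute 0.
Summing the contributions gives betweenness(Beata) = 13/3.

13/3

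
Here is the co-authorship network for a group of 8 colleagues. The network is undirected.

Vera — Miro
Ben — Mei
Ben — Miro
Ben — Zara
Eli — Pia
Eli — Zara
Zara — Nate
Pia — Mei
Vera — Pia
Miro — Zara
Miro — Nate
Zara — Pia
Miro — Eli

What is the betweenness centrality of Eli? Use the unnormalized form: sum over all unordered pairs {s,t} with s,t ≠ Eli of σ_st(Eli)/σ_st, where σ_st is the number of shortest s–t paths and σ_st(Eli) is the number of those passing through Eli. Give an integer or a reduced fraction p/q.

Pairs whose geodesics pass through Eli — Pia–Miro: 1/3.
All other pairs contribute 0.
Summing the contributions gives betweenness(Eli) = 1/3.

1/3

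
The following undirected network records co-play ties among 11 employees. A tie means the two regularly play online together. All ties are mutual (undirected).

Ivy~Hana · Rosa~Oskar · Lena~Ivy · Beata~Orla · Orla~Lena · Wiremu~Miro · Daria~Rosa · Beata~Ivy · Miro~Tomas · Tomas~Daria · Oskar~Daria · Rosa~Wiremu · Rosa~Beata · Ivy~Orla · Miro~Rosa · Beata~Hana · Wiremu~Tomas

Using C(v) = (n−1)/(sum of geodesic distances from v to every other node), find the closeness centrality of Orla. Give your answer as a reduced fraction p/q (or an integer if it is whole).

10/23

Distances from Orla: Beata:1, Daria:3, Hana:2, Ivy:1, Lena:1, Miro:3, Oskar:3, Rosa:2, Tomas:4, Wiremu:3. Sum = 23.
n = 11, so closeness = 10/23.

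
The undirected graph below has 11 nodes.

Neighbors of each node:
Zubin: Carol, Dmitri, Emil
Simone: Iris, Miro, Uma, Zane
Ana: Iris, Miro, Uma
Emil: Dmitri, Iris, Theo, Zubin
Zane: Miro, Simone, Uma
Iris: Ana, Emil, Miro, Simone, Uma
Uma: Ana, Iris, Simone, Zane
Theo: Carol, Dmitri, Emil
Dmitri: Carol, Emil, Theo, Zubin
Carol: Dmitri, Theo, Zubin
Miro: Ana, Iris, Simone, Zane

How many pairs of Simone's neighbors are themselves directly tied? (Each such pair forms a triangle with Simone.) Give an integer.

Simone's neighbors: Iris, Miro, Uma, and Zane.
Neighbor pairs that are themselves tied: Simone–Iris–Miro; Simone–Iris–Uma; Simone–Miro–Zane; Simone–Uma–Zane. Each forms one triangle with Simone, for 4 in total.

4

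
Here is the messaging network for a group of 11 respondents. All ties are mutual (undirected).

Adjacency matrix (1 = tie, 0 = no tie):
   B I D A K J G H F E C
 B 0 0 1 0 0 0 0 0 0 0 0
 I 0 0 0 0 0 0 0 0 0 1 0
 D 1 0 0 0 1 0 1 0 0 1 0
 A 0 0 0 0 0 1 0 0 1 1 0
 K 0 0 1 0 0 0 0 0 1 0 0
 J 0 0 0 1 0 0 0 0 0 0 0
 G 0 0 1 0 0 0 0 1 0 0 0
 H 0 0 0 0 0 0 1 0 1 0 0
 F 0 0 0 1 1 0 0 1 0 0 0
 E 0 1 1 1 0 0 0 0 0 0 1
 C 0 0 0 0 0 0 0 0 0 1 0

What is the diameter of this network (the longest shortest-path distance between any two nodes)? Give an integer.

4

Eccentricity of each node (its greatest distance to any other): A:3, B:4, C:4, D:3, E:3, F:3, G:4, H:4, I:4, J:4, K:3.
The maximum eccentricity is 4, realized for instance by the pair B–J via B – D – E – A – J. So the diameter is 4.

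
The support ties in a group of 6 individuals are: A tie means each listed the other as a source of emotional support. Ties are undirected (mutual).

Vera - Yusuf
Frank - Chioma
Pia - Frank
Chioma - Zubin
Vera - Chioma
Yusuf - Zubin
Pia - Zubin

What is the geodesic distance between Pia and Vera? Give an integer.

One shortest route is Pia – Zubin – Yusuf – Vera, which uses 3 edges, and at distance 2 from Pia we only reach {Chioma, Yusuf}, which does not include Vera. So d(Pia,Vera) = 3.

3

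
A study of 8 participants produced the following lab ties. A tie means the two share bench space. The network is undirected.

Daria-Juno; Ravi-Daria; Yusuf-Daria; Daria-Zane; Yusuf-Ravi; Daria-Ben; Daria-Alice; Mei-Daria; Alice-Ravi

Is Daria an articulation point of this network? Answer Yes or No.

Removing Daria leaves {Alice, Ravi, and Yusuf} with no path to {Mei}, so the network splits into 5 components. Daria is a cut vertex.

Yes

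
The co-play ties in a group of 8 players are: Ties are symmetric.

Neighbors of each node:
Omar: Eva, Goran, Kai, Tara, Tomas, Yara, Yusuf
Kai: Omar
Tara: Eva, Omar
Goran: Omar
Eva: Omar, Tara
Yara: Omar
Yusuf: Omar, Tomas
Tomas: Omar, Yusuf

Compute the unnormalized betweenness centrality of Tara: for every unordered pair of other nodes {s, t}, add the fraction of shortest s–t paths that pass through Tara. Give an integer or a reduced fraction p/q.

No shortest path between any pair of other nodes passes through Tara.
Summing the contributions gives betweenness(Tara) = 0.

0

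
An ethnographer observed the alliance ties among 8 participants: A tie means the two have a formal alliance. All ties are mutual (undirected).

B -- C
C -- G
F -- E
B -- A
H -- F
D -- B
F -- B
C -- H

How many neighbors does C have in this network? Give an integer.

3

C is directly tied to B, G, and H. That is 3 neighbors, so the degree of C is 3.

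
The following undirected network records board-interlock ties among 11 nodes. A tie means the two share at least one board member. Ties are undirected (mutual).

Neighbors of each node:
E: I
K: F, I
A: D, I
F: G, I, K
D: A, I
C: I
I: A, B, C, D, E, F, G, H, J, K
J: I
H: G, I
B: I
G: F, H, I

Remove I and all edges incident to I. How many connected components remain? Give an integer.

Without I, the remaining ties split the others into: {F, G, H, K}; {B}; {J}; {A, D}; {E}; {C}.
That's 6 separate components.

6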